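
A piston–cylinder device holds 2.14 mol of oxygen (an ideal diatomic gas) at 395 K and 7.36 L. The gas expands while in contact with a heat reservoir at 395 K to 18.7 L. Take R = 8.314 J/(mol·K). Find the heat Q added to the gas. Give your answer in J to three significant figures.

Q ≈ 6550 J

Isothermal ⇒ ΔU = 0, so Q = W = nRT ln(V₂/V₁).
Q = (2.14)(8.314)(395) ln(18.7/7.36) = 7028 × 0.9325 = 6553 J.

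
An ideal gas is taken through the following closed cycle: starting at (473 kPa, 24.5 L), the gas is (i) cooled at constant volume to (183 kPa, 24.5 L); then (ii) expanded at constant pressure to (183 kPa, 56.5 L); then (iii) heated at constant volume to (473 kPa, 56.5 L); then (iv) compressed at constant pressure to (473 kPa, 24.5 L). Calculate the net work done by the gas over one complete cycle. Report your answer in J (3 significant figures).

W_net ≈ -9280 J

Constant-volume legs do no work.
W(ii) = (183)(56.5 − 24.5) = 5856 J; W(iv) = (473)(24.5 − 56.5) = -15136 J.
W_net = 5856 − 15136 = -9280 J (the counter-clockwise enclosed area).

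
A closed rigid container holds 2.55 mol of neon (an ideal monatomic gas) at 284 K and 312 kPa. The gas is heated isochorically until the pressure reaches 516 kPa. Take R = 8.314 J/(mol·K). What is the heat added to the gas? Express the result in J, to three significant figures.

Q ≈ 5910 J

Constant volume ⇒ W = 0, so Q = ΔU = nCᵥΔT with Cᵥ = 3R/2 = 12.47 J/(mol·K).
At constant V, T₂/T₁ = P₂/P₁ ⇒ ΔT = T₁(P₂/P₁ − 1) = 284·(516/312 − 1) = 185.7 K.
ΔU = (2.55)(12.47)(185.7) = 5905 J.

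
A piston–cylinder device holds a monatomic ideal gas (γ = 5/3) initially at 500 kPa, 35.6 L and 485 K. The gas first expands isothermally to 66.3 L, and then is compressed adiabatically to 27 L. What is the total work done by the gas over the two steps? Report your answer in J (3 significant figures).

Step 1 (isothermal): W = P₁V₁ ln(V₂/V₁) = (17800) ln(66.3/35.6) = 11069 J.
After step 1: P = 268.5 kPa, V = 66.3 L, T = 485 K.
Step 2 (adiabatic): W = (P₁V₁ − P₂V₂)/(γ−1) = (17800 − 32398)/0.667 = -21897 J.
W_total = 11069 − 21897 = -10828 J.

W_total ≈ -10800 J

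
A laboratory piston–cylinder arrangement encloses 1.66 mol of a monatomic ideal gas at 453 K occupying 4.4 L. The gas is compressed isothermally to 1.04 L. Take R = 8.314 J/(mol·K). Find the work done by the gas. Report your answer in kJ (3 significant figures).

Isothermal: W = nRT ln(V₂/V₁).
W = (1.66)(8.314)(453) × ln(1.04/4.4)
  = 6252 × -1.442
W_by_gas = -9018 J.

W ≈ -9.02 kJ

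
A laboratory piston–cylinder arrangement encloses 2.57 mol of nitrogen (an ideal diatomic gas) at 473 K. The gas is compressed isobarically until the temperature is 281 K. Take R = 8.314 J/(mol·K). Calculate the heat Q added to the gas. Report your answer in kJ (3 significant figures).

Q ≈ -14.4 kJ

Isobaric: W = nRΔT = (2.57)(8.314)(-192) = -4102 J.
ΔU = nCᵥΔT with Cᵥ = 5R/2: ΔU = (2.57)(20.79)(-192) = -10256 J.
Q = ΔU + W = -10256 − 4102 = -14359 J.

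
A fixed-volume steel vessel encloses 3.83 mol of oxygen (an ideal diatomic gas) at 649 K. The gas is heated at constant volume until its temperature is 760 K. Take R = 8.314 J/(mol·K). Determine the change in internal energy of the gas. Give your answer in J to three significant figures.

Constant volume ⇒ W = 0, so Q = ΔU = nCᵥΔT with Cᵥ = 5R/2 = 20.79 J/(mol·K).
ΔU = (3.83)(20.79)(760 − 649) = 8836 J.

ΔU ≈ 8840 J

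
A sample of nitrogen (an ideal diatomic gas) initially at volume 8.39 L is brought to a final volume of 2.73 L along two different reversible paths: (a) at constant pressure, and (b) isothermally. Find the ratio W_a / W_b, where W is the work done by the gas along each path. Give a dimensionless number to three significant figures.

W_a / W_b ≈ 0.601

Path (a) isobaric: W = P₁(V₂ − V₁) → W_a/(P₁V₁) = -0.6746.
Path (b) isothermal: W = P₁V₁ ln(V₂/V₁) → W_b/(P₁V₁) = -1.123.
W_a / W_b = -0.6746 / -1.123 = 0.6009.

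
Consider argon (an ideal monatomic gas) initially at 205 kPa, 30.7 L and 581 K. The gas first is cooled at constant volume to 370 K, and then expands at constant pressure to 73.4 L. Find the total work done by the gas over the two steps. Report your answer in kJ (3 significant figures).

Step 1 (isochoric): W = 0 (constant volume).
After step 1: P = 130.6 kPa (V unchanged).
Step 2 (isobaric): W = PΔV = (130.6 kPa)(73.4 − 30.7 L) = 5575 J.
W_total = 0 + 5575 = 5575 J.

W_total ≈ 5.57 kJ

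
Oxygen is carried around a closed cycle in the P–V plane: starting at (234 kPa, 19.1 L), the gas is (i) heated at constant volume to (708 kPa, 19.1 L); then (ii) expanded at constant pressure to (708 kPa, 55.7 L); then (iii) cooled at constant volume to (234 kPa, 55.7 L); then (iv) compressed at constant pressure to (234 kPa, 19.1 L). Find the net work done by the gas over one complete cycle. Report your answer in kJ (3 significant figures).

W_net ≈ 17.3 kJ

Constant-volume legs do no work.
W(ii) = (708)(55.7 − 19.1) = 25913 J; W(iv) = (234)(19.1 − 55.7) = -8564 J.
W_net = 25913 − 8564 = 17348 J (the clockwise enclosed area).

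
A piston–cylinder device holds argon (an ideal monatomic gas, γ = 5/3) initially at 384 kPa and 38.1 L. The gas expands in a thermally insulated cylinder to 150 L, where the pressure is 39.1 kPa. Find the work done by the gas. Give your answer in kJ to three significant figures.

Adiabatic: W = (P₁V₁ − P₂V₂)/(γ − 1) with γ = 5/3.
P₁V₁ = 14630 J, P₂V₂ = 5865 J.
W = (14630 − 5865) / 0.6667 = 13148 J.

W ≈ 13.1 kJ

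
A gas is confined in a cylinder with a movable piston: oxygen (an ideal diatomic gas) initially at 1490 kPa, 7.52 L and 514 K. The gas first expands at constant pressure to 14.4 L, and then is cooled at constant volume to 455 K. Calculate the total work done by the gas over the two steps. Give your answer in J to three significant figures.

Step 1 (isobaric): W = PΔV = (1490 kPa)(14.4 − 7.52 L) = 10251 J.
Step 2 (isochoric): W = 0 (constant volume).
W_total = 10251 + 0 = 10251 J.

W_total ≈ 10300 J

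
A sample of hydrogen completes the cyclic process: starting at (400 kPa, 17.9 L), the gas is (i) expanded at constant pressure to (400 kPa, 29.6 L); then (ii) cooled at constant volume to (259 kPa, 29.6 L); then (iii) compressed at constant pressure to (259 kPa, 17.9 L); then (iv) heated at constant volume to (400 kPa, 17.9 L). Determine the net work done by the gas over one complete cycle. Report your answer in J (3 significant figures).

Constant-volume legs do no work.
W(i) = (400)(29.6 − 17.9) = 4680 J; W(iii) = (259)(17.9 − 29.6) = -3030 J.
W_net = 4680 − 3030 = 1650 J (the clockwise enclosed area).

W_net ≈ 1650 J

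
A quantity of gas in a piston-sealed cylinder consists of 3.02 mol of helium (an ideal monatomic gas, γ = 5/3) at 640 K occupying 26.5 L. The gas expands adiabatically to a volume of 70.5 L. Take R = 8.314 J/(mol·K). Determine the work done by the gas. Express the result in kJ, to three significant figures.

Adiabatic: TV^(γ−1) = const with γ = 5/3.
T₂ = T₁ (V₁/V₂)^(γ−1) = 640 × (26.5/70.5)^0.667 = 640 × 0.5208 = 333.3 K.
W_by = nCᵥ(T₁ − T₂) = (3.02)(12.47)(640 − 333.3) = 11550 J.

W ≈ 11.5 kJ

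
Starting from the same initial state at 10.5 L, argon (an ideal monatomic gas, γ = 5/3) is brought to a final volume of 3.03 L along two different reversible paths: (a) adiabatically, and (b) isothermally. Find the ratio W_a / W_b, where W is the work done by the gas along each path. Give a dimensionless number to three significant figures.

Path (a) adiabatic: W = P₁V₁(1 − (V₁/V₂)^(γ−1))/(γ−1) → W_a/(P₁V₁) = -1.935.
Path (b) isothermal: W = P₁V₁ ln(V₂/V₁) → W_b/(P₁V₁) = -1.243.
W_a / W_b = -1.935 / -1.243 = 1.557.

W_a / W_b ≈ 1.56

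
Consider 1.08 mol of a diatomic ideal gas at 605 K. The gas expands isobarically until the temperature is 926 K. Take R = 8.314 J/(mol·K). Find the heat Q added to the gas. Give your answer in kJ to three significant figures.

Q ≈ 10.1 kJ

Isobaric: W = nRΔT = (1.08)(8.314)(321) = 2882 J.
ΔU = nCᵥΔT with Cᵥ = 5R/2: ΔU = (1.08)(20.79)(321) = 7206 J.
Q = ΔU + W = 7206 + 2882 = 10088 J.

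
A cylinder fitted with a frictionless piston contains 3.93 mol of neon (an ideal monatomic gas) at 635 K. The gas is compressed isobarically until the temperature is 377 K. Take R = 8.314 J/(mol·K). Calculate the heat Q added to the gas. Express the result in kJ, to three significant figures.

Q ≈ -21.1 kJ

Isobaric: W = nRΔT = (3.93)(8.314)(-258) = -8430 J.
ΔU = nCᵥΔT with Cᵥ = 3R/2: ΔU = (3.93)(12.47)(-258) = -12645 J.
Q = ΔU + W = -12645 − 8430 = -21075 J.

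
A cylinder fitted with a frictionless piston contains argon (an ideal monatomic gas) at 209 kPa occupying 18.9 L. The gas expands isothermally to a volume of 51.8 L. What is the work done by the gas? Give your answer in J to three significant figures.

W ≈ 3980 J

Isothermal: W = nRT ln(V₂/V₁) = P₁V₁ ln(V₂/V₁).
P₁V₁ = (209 kPa)(18.9 L) = 3950 J.
W = 3950 × ln(51.8/18.9) = 3950 × 1.008
W_by_gas = 3983 J.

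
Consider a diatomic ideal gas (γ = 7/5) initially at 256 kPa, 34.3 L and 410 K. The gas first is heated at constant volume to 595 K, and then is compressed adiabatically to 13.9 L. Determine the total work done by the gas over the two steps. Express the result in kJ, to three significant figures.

Step 1 (isochoric): W = 0 (constant volume).
After step 1: P = 371.5 kPa (V unchanged).
Step 2 (adiabatic): W = (P₁V₁ − P₂V₂)/(γ−1) = (12743 − 18289)/0.4 = -13864 J.
W_total = 0 − 13864 = -13864 J.

W_total ≈ -13.9 kJ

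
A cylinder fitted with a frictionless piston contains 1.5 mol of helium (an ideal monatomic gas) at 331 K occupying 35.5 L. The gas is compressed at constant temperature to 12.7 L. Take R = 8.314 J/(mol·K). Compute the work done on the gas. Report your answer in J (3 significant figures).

W ≈ 4240 J

Isothermal: W = nRT ln(V₂/V₁).
W = (1.5)(8.314)(331) × ln(12.7/35.5)
  = 4128 × -1.028
W_by_gas = -4243 J; work on gas = −W_by = 4243 J.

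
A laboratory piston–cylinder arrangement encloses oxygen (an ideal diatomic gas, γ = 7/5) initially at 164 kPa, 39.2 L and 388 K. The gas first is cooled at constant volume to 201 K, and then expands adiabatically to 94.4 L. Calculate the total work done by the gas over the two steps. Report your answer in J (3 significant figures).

Step 1 (isochoric): W = 0 (constant volume).
After step 1: P = 84.96 kPa (V unchanged).
Step 2 (adiabatic): W = (P₁V₁ − P₂V₂)/(γ−1) = (3330 − 2343)/0.4 = 2468 J.
W_total = 0 + 2468 = 2468 J.

W_total ≈ 2470 J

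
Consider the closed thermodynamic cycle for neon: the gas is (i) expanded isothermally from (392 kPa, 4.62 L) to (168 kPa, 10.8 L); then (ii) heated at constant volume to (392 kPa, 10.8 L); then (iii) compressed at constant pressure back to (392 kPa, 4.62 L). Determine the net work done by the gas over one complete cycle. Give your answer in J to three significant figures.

Leg (i): W = PᵢVᵢ ln(V_f/Vᵢ) = (1811) ln(10.8/4.62) = 1538 J.
Leg (ii): W = 0.
Leg (iii): W = PΔV = (392)(4.62 − 10.8) = -2423 J.
W_net = 1538 − 2423 = -884.7 J.

W_net ≈ -885 J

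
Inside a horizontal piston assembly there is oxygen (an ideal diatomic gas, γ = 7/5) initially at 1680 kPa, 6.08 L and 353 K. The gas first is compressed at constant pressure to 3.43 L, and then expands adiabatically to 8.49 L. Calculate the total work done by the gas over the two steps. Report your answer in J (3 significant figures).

W_total ≈ -71.3 J

Step 1 (isobaric): W = PΔV = (1680 kPa)(3.43 − 6.08 L) = -4452 J.
After step 1: P = 1680 kPa, V = 3.43 L, T = 199.1 K.
Step 2 (adiabatic): W = (P₁V₁ − P₂V₂)/(γ−1) = (5762 − 4010)/0.4 = 4381 J.
W_total = -4452 + 4381 = -71.31 J.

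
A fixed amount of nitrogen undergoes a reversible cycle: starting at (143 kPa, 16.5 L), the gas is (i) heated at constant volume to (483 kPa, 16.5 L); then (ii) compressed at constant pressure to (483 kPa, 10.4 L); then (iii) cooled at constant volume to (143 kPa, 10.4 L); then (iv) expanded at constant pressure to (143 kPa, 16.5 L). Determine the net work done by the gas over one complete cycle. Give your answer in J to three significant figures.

W_net ≈ -2070 J

Constant-volume legs do no work.
W(ii) = (483)(10.4 − 16.5) = -2946 J; W(iv) = (143)(16.5 − 10.4) = 872.3 J.
W_net = -2946 + 872.3 = -2074 J (the counter-clockwise enclosed area).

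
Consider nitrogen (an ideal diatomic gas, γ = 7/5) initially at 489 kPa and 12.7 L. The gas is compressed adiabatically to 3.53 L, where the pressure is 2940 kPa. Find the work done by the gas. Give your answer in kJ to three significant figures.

Adiabatic: W = (P₁V₁ − P₂V₂)/(γ − 1) with γ = 7/5.
P₁V₁ = 6210 J, P₂V₂ = 10378 J.
W = (6210 − 10378) / 0.4 = -10420 J.

W ≈ -10.4 kJ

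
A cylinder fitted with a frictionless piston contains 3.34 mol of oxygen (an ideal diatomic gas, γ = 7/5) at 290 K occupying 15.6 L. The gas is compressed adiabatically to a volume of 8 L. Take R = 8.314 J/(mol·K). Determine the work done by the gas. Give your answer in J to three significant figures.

W ≈ -6160 J

Adiabatic: TV^(γ−1) = const with γ = 7/5.
T₂ = T₁ (V₁/V₂)^(γ−1) = 290 × (15.6/8)^0.4 = 290 × 1.306 = 378.8 K.
W_by = nCᵥ(T₁ − T₂) = (3.34)(20.79)(290 − 378.8) = -6165 J.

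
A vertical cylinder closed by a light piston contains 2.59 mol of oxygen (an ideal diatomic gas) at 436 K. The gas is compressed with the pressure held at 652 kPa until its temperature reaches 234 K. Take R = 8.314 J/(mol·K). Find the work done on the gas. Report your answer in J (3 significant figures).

Isobaric: W = P ΔV = nR ΔT.
W = (2.59)(8.314)(234 − 436) = -4350 J.
Work on gas = −W_by = 4350 J.

W ≈ 4350 J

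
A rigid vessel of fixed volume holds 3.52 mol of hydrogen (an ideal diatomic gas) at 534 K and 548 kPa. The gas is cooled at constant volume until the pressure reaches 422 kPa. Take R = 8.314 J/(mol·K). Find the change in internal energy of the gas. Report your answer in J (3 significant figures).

ΔU ≈ -8980 J

Constant volume ⇒ W = 0, so Q = ΔU = nCᵥΔT with Cᵥ = 5R/2 = 20.79 J/(mol·K).
At constant V, T₂/T₁ = P₂/P₁ ⇒ ΔT = T₁(P₂/P₁ − 1) = 534·(422/548 − 1) = -122.8 K.
ΔU = (3.52)(20.79)(-122.8) = -8983 J.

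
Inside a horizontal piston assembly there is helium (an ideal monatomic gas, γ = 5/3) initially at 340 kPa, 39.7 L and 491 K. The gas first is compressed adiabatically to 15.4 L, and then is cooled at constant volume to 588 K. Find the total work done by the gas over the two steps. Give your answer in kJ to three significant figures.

Step 1 (adiabatic): W = (P₁V₁ − P₂V₂)/(γ−1) = (13498 − 25378)/0.667 = -17819 J.
Step 2 (isochoric): W = 0 (constant volume).
W_total = -17819 + 0 = -17819 J.

W_total ≈ -17.8 kJ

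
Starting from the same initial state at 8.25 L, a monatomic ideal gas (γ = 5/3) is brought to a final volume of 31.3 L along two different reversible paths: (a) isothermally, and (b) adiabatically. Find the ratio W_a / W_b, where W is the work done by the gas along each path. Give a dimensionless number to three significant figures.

Path (a) isothermal: W = P₁V₁ ln(V₂/V₁) → W_a/(P₁V₁) = 1.333.
Path (b) adiabatic: W = P₁V₁(1 − (V₁/V₂)^(γ−1))/(γ−1) → W_b/(P₁V₁) = 0.8834.
W_a / W_b = 1.333 / 0.8834 = 1.509.

W_a / W_b ≈ 1.51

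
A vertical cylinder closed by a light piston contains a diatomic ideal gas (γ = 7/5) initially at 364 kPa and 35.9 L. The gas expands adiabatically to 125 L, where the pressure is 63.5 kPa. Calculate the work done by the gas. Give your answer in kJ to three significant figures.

Adiabatic: W = (P₁V₁ − P₂V₂)/(γ − 1) with γ = 7/5.
P₁V₁ = 13068 J, P₂V₂ = 7938 J.
W = (13068 − 7938) / 0.4 = 12825 J.

W ≈ 12.8 kJ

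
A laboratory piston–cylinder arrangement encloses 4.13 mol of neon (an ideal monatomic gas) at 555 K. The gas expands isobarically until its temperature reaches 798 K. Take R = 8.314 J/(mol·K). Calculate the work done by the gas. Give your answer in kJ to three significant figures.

Isobaric: W = P ΔV = nR ΔT.
W = (4.13)(8.314)(798 − 555) = 8344 J.

W ≈ 8.34 kJ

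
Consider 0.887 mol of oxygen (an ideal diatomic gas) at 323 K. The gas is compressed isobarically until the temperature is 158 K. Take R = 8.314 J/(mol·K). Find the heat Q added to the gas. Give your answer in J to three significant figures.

Isobaric: W = nRΔT = (0.887)(8.314)(-165) = -1217 J.
ΔU = nCᵥΔT with Cᵥ = 5R/2: ΔU = (0.887)(20.79)(-165) = -3042 J.
Q = ΔU + W = -3042 − 1217 = -4259 J.

Q ≈ -4260 J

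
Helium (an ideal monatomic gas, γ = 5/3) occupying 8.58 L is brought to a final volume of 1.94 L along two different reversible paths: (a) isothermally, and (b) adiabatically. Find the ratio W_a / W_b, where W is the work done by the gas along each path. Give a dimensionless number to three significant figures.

Path (a) isothermal: W = P₁V₁ ln(V₂/V₁) → W_a/(P₁V₁) = -1.487.
Path (b) adiabatic: W = P₁V₁(1 − (V₁/V₂)^(γ−1))/(γ−1) → W_b/(P₁V₁) = -2.542.
W_a / W_b = -1.487 / -2.542 = 0.585.

W_a / W_b ≈ 0.585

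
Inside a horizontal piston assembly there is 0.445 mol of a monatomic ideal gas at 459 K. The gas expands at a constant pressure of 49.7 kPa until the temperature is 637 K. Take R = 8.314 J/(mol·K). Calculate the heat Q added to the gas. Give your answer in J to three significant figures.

Isobaric: W = nRΔT = (0.445)(8.314)(178) = 658.6 J.
ΔU = nCᵥΔT with Cᵥ = 3R/2: ΔU = (0.445)(12.47)(178) = 987.8 J.
Q = ΔU + W = 987.8 + 658.6 = 1646 J.

Q ≈ 1650 J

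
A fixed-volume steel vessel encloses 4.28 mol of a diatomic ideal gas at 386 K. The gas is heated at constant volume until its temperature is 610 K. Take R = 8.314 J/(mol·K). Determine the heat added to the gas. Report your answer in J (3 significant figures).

Q ≈ 19900 J

Constant volume ⇒ W = 0, so Q = ΔU = nCᵥΔT with Cᵥ = 5R/2 = 20.79 J/(mol·K).
ΔU = (4.28)(20.79)(610 − 386) = 19927 J.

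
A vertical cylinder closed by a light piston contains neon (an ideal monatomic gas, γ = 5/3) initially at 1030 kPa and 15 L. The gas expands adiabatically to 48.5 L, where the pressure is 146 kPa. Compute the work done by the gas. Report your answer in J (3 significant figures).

Adiabatic: W = (P₁V₁ − P₂V₂)/(γ − 1) with γ = 5/3.
P₁V₁ = 15450 J, P₂V₂ = 7081 J.
W = (15450 − 7081) / 0.6667 = 12553 J.

W ≈ 12600 J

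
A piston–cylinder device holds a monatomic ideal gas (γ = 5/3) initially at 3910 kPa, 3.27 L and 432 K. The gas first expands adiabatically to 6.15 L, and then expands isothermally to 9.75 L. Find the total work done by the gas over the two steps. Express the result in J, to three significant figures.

Step 1 (adiabatic): W = (P₁V₁ − P₂V₂)/(γ−1) = (12786 − 8392)/0.667 = 6591 J.
After step 1: P = 1364 kPa, V = 6.15 L, T = 283.5 K.
Step 2 (isothermal): W = P₁V₁ ln(V₂/V₁) = (8392) ln(9.75/6.15) = 3867 J.
W_total = 6591 + 3867 = 10458 J.

W_total ≈ 10500 J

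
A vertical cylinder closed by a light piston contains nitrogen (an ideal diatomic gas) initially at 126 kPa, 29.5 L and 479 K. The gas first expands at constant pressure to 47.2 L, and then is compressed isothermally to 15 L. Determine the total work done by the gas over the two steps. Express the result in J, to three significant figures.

W_total ≈ -4590 J

Step 1 (isobaric): W = PΔV = (126 kPa)(47.2 − 29.5 L) = 2230 J.
After step 1: P = 126 kPa, V = 47.2 L, T = 766.4 K.
Step 2 (isothermal): W = P₁V₁ ln(V₂/V₁) = (5947) ln(15/47.2) = -6818 J.
W_total = 2230 − 6818 = -4587 J.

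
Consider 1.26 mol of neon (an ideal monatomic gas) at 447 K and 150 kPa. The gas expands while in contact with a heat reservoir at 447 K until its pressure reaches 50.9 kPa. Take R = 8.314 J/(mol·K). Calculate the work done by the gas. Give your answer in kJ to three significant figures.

W ≈ 5.06 kJ

Isothermal process: W = nRT ln(V₂/V₁) = nRT ln(P₁/P₂).
W = (1.26)(8.314)(447) × ln(150/50.9)
  = 4683 × ln(2.947) = 4683 × 1.081
W_by_gas = 5061 J.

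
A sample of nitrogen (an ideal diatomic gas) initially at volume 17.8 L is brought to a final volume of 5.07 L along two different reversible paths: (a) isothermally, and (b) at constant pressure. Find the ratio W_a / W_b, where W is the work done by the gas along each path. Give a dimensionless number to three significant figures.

W_a / W_b ≈ 1.76

Path (a) isothermal: W = P₁V₁ ln(V₂/V₁) → W_a/(P₁V₁) = -1.256.
Path (b) isobaric: W = P₁(V₂ − V₁) → W_b/(P₁V₁) = -0.7152.
W_a / W_b = -1.256 / -0.7152 = 1.756.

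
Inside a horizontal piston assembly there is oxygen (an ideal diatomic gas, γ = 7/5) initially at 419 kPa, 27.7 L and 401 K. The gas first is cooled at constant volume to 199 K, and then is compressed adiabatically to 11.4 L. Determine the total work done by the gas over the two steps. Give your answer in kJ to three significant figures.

W_total ≈ -6.14 kJ

Step 1 (isochoric): W = 0 (constant volume).
After step 1: P = 207.9 kPa (V unchanged).
Step 2 (adiabatic): W = (P₁V₁ − P₂V₂)/(γ−1) = (5760 − 8215)/0.4 = -6139 J.
W_total = 0 − 6139 = -6139 J.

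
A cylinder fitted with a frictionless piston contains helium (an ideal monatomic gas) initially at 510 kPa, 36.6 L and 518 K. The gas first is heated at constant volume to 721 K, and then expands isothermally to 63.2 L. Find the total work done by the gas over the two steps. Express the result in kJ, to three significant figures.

Step 1 (isochoric): W = 0 (constant volume).
After step 1: P = 709.9 kPa (V unchanged).
Step 2 (isothermal): W = P₁V₁ ln(V₂/V₁) = (25981) ln(63.2/36.6) = 14192 J.
W_total = 0 + 14192 = 14192 J.

W_total ≈ 14.2 kJ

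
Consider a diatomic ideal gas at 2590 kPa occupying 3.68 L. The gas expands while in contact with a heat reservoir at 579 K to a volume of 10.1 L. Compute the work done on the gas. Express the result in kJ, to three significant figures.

W ≈ -9.62 kJ

Isothermal: W = nRT ln(V₂/V₁) = P₁V₁ ln(V₂/V₁).
P₁V₁ = (2590 kPa)(3.68 L) = 9531 J.
W = 9531 × ln(10.1/3.68) = 9531 × 1.01
W_by_gas = 9623 J; work on gas = −W_by = -9623 J.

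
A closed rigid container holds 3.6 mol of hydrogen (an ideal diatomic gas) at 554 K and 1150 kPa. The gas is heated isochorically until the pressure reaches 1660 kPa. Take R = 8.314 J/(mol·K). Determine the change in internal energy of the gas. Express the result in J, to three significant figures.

Constant volume ⇒ W = 0, so Q = ΔU = nCᵥΔT with Cᵥ = 5R/2 = 20.79 J/(mol·K).
At constant V, T₂/T₁ = P₂/P₁ ⇒ ΔT = T₁(P₂/P₁ − 1) = 554·(1660/1150 − 1) = 245.7 K.
ΔU = (3.6)(20.79)(245.7) = 18384 J.

ΔU ≈ 18400 J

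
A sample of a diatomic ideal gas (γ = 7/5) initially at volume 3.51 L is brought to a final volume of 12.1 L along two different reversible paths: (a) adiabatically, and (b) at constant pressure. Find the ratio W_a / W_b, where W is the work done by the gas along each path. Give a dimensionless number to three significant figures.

Path (a) adiabatic: W = P₁V₁(1 − (V₁/V₂)^(γ−1))/(γ−1) → W_a/(P₁V₁) = 0.9761.
Path (b) isobaric: W = P₁(V₂ − V₁) → W_b/(P₁V₁) = 2.447.
W_a / W_b = 0.9761 / 2.447 = 0.3989.

W_a / W_b ≈ 0.399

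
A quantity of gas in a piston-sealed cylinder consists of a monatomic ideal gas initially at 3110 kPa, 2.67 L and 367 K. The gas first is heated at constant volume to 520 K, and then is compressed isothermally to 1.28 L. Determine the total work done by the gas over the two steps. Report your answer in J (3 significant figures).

W_total ≈ -8650 J

Step 1 (isochoric): W = 0 (constant volume).
After step 1: P = 4407 kPa (V unchanged).
Step 2 (isothermal): W = P₁V₁ ln(V₂/V₁) = (11765) ln(1.28/2.67) = -8650 J.
W_total = 0 − 8650 = -8650 J.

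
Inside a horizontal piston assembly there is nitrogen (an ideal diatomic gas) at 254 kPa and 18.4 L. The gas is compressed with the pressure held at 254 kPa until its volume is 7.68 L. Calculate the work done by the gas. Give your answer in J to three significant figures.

W ≈ -2720 J

Isobaric: W = P ΔV.
W = (254 kPa)(7.68 − 18.4 L) = (254)(-10.72) = -2723 J.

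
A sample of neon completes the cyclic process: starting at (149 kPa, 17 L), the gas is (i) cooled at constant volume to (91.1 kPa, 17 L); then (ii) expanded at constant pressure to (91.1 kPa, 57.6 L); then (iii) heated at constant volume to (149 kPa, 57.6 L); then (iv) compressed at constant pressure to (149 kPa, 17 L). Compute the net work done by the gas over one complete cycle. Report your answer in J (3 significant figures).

Constant-volume legs do no work.
W(ii) = (91.1)(57.6 − 17) = 3699 J; W(iv) = (149)(17 − 57.6) = -6049 J.
W_net = 3699 − 6049 = -2351 J (the counter-clockwise enclosed area).

W_net ≈ -2350 J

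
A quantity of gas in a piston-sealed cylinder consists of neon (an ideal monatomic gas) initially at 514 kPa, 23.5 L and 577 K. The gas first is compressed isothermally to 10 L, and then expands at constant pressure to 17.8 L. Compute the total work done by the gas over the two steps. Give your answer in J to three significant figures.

W_total ≈ -899 J

Step 1 (isothermal): W = P₁V₁ ln(V₂/V₁) = (12079) ln(10/23.5) = -10320 J.
After step 1: P = 1208 kPa, V = 10 L, T = 577 K.
Step 2 (isobaric): W = PΔV = (1208 kPa)(17.8 − 10 L) = 9422 J.
W_total = -10320 + 9422 = -898.9 J.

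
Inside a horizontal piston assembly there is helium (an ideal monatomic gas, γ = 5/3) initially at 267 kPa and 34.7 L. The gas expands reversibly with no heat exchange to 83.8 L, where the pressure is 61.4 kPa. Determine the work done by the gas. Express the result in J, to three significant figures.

Adiabatic: W = (P₁V₁ − P₂V₂)/(γ − 1) with γ = 5/3.
P₁V₁ = 9265 J, P₂V₂ = 5145 J.
W = (9265 − 5145) / 0.6667 = 6179 J.

W ≈ 6180 J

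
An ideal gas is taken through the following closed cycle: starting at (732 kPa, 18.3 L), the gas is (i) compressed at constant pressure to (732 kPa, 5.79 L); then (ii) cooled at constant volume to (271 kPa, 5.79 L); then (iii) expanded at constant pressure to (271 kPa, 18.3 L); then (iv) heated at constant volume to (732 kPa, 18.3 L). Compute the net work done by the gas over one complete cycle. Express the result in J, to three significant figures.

W_net ≈ -5770 J

Constant-volume legs do no work.
W(i) = (732)(5.79 − 18.3) = -9157 J; W(iii) = (271)(18.3 − 5.79) = 3390 J.
W_net = -9157 + 3390 = -5767 J (the counter-clockwise enclosed area).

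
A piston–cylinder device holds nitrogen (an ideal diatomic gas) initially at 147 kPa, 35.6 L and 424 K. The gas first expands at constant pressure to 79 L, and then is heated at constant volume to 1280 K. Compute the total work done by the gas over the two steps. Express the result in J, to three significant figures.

W_total ≈ 6380 J

Step 1 (isobaric): W = PΔV = (147 kPa)(79 − 35.6 L) = 6380 J.
Step 2 (isochoric): W = 0 (constant volume).
W_total = 6380 + 0 = 6380 J.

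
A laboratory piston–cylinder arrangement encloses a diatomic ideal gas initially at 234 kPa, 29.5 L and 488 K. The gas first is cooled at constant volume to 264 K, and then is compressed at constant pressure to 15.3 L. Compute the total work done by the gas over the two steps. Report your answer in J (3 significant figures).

W_total ≈ -1800 J

Step 1 (isochoric): W = 0 (constant volume).
After step 1: P = 126.6 kPa (V unchanged).
Step 2 (isobaric): W = PΔV = (126.6 kPa)(15.3 − 29.5 L) = -1798 J.
W_total = 0 − 1798 = -1798 J.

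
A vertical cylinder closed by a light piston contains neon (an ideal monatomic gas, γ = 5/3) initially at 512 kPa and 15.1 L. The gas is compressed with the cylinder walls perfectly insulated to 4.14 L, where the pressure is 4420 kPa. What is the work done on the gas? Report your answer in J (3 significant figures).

W ≈ 15900 J

Adiabatic: W = (P₁V₁ − P₂V₂)/(γ − 1) with γ = 5/3.
P₁V₁ = 7731 J, P₂V₂ = 18299 J.
W = (7731 − 18299) / 0.6667 = -15851 J.
Work on gas = −W_by = 15851 J.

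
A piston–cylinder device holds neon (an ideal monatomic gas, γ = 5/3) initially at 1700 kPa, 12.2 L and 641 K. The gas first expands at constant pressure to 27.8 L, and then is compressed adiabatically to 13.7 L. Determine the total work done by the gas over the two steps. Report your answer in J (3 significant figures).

W_total ≈ -16200 J

Step 1 (isobaric): W = PΔV = (1700 kPa)(27.8 − 12.2 L) = 26520 J.
After step 1: P = 1700 kPa, V = 27.8 L, T = 1461 K.
Step 2 (adiabatic): W = (P₁V₁ − P₂V₂)/(γ−1) = (47260 − 75749)/0.667 = -42733 J.
W_total = 26520 − 42733 = -16213 J.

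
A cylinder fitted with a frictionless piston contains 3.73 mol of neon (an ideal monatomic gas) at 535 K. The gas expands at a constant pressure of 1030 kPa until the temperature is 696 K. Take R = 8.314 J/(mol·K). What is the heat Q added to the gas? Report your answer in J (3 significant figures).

Q ≈ 12500 J

Isobaric: W = nRΔT = (3.73)(8.314)(161) = 4993 J.
ΔU = nCᵥΔT with Cᵥ = 3R/2: ΔU = (3.73)(12.47)(161) = 7489 J.
Q = ΔU + W = 7489 + 4993 = 12482 J.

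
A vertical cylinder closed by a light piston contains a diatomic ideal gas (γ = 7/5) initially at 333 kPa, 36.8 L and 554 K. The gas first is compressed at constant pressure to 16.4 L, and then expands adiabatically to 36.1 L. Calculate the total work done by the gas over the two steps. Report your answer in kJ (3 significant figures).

W_total ≈ -3.10 kJ

Step 1 (isobaric): W = PΔV = (333 kPa)(16.4 − 36.8 L) = -6793 J.
After step 1: P = 333 kPa, V = 16.4 L, T = 246.9 K.
Step 2 (adiabatic): W = (P₁V₁ − P₂V₂)/(γ−1) = (5461 − 3983)/0.4 = 3695 J.
W_total = -6793 + 3695 = -3098 J.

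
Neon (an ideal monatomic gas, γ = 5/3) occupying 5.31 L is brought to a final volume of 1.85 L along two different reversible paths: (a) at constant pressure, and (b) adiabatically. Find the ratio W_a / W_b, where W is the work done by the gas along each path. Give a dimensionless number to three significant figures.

W_a / W_b ≈ 0.426

Path (a) isobaric: W = P₁(V₂ − V₁) → W_a/(P₁V₁) = -0.6516.
Path (b) adiabatic: W = P₁V₁(1 − (V₁/V₂)^(γ−1))/(γ−1) → W_b/(P₁V₁) = -1.53.
W_a / W_b = -0.6516 / -1.53 = 0.426.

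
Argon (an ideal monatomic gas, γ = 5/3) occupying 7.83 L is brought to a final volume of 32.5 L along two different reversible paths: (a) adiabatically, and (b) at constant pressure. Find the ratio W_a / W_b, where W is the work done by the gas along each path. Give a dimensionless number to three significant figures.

Path (a) adiabatic: W = P₁V₁(1 − (V₁/V₂)^(γ−1))/(γ−1) → W_a/(P₁V₁) = 0.9192.
Path (b) isobaric: W = P₁(V₂ − V₁) → W_b/(P₁V₁) = 3.151.
W_a / W_b = 0.9192 / 3.151 = 0.2918.

W_a / W_b ≈ 0.292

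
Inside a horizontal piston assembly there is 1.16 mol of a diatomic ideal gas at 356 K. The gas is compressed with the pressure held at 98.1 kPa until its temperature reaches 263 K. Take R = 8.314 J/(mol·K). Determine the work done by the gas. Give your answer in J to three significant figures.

Isobaric: W = P ΔV = nR ΔT.
W = (1.16)(8.314)(263 − 356) = -896.9 J.

W ≈ -897 J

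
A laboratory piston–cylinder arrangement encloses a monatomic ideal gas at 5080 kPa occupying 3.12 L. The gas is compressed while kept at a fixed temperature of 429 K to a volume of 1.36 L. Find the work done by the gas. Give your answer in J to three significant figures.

Isothermal: W = nRT ln(V₂/V₁) = P₁V₁ ln(V₂/V₁).
P₁V₁ = (5080 kPa)(3.12 L) = 15850 J.
W = 15850 × ln(1.36/3.12) = 15850 × -0.8303
W_by_gas = -13161 J.

W ≈ -13200 J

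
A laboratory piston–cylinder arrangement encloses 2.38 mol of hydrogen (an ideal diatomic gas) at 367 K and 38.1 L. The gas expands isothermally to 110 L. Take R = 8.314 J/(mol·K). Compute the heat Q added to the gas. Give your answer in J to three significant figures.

Isothermal ⇒ ΔU = 0, so Q = W = nRT ln(V₂/V₁).
Q = (2.38)(8.314)(367) ln(110/38.1) = 7262 × 1.06 = 7700 J.

Q ≈ 7700 J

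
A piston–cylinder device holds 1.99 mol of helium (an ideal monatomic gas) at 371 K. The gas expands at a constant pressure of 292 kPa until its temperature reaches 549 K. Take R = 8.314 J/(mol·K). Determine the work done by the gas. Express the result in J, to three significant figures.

Isobaric: W = P ΔV = nR ΔT.
W = (1.99)(8.314)(549 − 371) = 2945 J.

W ≈ 2940 J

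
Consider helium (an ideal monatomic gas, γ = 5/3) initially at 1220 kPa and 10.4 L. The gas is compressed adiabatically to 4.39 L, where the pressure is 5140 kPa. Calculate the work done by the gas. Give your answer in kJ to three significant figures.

W ≈ -14.8 kJ

Adiabatic: W = (P₁V₁ − P₂V₂)/(γ − 1) with γ = 5/3.
P₁V₁ = 12688 J, P₂V₂ = 22565 J.
W = (12688 − 22565) / 0.6667 = -14815 J.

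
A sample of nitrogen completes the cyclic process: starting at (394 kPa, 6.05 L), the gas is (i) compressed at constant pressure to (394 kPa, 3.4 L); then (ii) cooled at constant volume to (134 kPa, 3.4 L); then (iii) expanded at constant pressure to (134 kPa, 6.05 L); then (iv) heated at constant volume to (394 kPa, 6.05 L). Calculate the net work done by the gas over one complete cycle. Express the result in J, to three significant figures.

Constant-volume legs do no work.
W(i) = (394)(3.4 − 6.05) = -1044 J; W(iii) = (134)(6.05 − 3.4) = 355.1 J.
W_net = -1044 + 355.1 = -689 J (the counter-clockwise enclosed area).

W_net ≈ -689 J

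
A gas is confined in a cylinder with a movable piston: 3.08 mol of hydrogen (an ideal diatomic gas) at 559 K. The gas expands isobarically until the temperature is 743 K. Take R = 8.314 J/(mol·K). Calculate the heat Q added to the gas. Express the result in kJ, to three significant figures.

Q ≈ 16.5 kJ

Isobaric: W = nRΔT = (3.08)(8.314)(184) = 4712 J.
ΔU = nCᵥΔT with Cᵥ = 5R/2: ΔU = (3.08)(20.79)(184) = 11779 J.
Q = ΔU + W = 11779 + 4712 = 16491 J.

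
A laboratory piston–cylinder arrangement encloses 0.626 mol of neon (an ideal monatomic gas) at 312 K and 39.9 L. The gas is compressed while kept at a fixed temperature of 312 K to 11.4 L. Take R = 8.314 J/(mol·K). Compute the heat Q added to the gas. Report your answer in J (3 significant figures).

Q ≈ -2030 J

Isothermal ⇒ ΔU = 0, so Q = W = nRT ln(V₂/V₁).
Q = (0.626)(8.314)(312) ln(11.4/39.9) = 1624 × -1.253 = -2034 J.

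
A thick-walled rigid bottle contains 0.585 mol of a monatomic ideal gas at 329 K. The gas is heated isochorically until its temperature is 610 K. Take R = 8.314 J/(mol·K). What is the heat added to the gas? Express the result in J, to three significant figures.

Constant volume ⇒ W = 0, so Q = ΔU = nCᵥΔT with Cᵥ = 3R/2 = 12.47 J/(mol·K).
ΔU = (0.585)(12.47)(610 − 329) = 2050 J.

Q ≈ 2050 J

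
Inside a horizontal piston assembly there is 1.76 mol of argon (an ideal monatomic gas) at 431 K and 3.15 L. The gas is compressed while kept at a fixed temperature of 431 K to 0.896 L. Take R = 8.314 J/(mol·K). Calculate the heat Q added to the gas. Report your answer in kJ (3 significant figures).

Q ≈ -7.93 kJ

Isothermal ⇒ ΔU = 0, so Q = W = nRT ln(V₂/V₁).
Q = (1.76)(8.314)(431) ln(0.896/3.15) = 6307 × -1.257 = -7929 J.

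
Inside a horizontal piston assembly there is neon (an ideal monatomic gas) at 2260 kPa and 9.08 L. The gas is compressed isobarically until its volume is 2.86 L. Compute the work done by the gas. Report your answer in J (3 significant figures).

Isobaric: W = P ΔV.
W = (2260 kPa)(2.86 − 9.08 L) = (2260)(-6.22) = -14057 J.

W ≈ -14100 J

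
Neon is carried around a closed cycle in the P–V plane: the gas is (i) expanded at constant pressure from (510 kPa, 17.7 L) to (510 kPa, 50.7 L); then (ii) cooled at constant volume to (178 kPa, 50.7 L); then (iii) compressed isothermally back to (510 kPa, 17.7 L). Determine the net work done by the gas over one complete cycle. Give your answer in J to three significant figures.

Leg (i): W = PΔV = (510)(50.7 − 17.7) = 16830 J.
Leg (ii): W = 0.
Leg (iii): W = PᵢVᵢ ln(V_f/Vᵢ) = (9025) ln(17.7/50.7) = -9497 J.
W_net = 16830 − 9497 = 7333 J.

W_net ≈ 7330 J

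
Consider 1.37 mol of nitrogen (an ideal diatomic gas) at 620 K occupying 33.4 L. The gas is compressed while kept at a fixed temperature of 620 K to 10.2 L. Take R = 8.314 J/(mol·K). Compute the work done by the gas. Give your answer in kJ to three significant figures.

Isothermal: W = nRT ln(V₂/V₁).
W = (1.37)(8.314)(620) × ln(10.2/33.4)
  = 7062 × -1.186
W_by_gas = -8377 J.

W ≈ -8.38 kJ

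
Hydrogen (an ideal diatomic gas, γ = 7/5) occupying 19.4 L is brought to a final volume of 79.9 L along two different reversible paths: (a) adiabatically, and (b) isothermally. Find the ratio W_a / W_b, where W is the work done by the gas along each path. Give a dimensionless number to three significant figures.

Path (a) adiabatic: W = P₁V₁(1 − (V₁/V₂)^(γ−1))/(γ−1) → W_a/(P₁V₁) = 1.081.
Path (b) isothermal: W = P₁V₁ ln(V₂/V₁) → W_b/(P₁V₁) = 1.416.
W_a / W_b = 1.081 / 1.416 = 0.7635.

W_a / W_b ≈ 0.764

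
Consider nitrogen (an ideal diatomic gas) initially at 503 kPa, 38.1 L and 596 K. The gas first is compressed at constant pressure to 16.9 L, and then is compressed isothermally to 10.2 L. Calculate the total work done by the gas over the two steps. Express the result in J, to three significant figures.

W_total ≈ -15000 J

Step 1 (isobaric): W = PΔV = (503 kPa)(16.9 − 38.1 L) = -10664 J.
After step 1: P = 503 kPa, V = 16.9 L, T = 264.4 K.
Step 2 (isothermal): W = P₁V₁ ln(V₂/V₁) = (8501) ln(10.2/16.9) = -4292 J.
W_total = -10664 − 4292 = -14956 J.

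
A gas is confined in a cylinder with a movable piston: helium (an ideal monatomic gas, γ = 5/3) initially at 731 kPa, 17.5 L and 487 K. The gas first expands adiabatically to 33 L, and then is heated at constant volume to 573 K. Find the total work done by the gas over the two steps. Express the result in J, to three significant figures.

Step 1 (adiabatic): W = (P₁V₁ − P₂V₂)/(γ−1) = (12792 − 8381)/0.667 = 6617 J.
Step 2 (isochoric): W = 0 (constant volume).
W_total = 6617 + 0 = 6617 J.

W_total ≈ 6620 J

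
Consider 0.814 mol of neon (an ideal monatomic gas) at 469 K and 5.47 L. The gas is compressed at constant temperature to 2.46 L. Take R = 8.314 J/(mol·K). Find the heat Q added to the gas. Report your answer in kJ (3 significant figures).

Q ≈ -2.54 kJ

Isothermal ⇒ ΔU = 0, so Q = W = nRT ln(V₂/V₁).
Q = (0.814)(8.314)(469) ln(2.46/5.47) = 3174 × -0.7991 = -2536 J.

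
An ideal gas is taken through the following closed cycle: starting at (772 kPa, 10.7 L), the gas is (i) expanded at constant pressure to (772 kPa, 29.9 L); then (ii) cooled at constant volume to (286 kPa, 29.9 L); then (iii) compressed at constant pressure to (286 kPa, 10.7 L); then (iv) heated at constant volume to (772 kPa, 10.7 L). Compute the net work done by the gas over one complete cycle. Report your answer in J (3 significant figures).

W_net ≈ 9330 J

Constant-volume legs do no work.
W(i) = (772)(29.9 − 10.7) = 14822 J; W(iii) = (286)(10.7 − 29.9) = -5491 J.
W_net = 14822 − 5491 = 9331 J (the clockwise enclosed area).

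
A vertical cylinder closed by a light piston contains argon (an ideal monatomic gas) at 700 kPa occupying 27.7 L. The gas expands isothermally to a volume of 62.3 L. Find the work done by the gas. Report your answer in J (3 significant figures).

Isothermal: W = nRT ln(V₂/V₁) = P₁V₁ ln(V₂/V₁).
P₁V₁ = (700 kPa)(27.7 L) = 19390 J.
W = 19390 × ln(62.3/27.7) = 19390 × 0.8105
W_by_gas = 15716 J.

W ≈ 15700 J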